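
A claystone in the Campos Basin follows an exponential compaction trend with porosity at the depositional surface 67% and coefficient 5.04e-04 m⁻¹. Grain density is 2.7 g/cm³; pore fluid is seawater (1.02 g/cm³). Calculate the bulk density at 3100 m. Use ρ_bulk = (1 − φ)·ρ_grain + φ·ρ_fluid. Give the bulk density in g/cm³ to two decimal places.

2.46 g/cm³

Working in km (1 km = 1000 m; β in km⁻¹ = β in m⁻¹ × 1000):
Porosity at depth: φ = 0.67·exp(−0.504×3.1) = 0.67×0.2096 = 0.1405
Bulk density: ρ_b = (1−φ)ρ_g + φ·ρ_f = 0.8595×2.7 + 0.1405×1.02
       = 2.321 + 0.143 = 2.464 g/cm³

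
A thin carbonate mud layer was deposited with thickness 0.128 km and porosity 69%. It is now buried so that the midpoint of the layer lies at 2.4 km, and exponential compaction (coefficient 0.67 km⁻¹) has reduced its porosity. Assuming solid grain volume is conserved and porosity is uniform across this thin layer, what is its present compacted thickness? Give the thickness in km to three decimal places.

0.046 km

Porosity at 2.4 km: φ = 0.69·exp(−0.67×2.4) = 0.1382
Solid-volume conservation: h(1−φ) = h₀(1−φ₀) ⇒ h = h₀·(1−φ₀)/(1−φ)
h = 0.128 × (1 − 0.69)/(1 − 0.1382) = 0.128 × 0.3597 = 0.0460 km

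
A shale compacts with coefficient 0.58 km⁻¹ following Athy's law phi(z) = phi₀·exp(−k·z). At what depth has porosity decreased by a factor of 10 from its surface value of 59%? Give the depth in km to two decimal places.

phi/phi₀ = 1/10 ⇒ exp(−k·z) = 1/10 ⇒ z = ln(10) / k
z = 2.3026 / 0.58 = 3.970 km

3.97 km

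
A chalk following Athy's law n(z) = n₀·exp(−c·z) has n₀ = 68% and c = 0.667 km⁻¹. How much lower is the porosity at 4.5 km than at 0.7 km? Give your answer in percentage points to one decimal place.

n(0.7) = 0.68·e^(−0.667×0.7) = 0.4263
n(4.5) = 0.68·e^(−0.667×4.5) = 0.0338
Δn = 0.4263 − 0.0338 = 0.3925

39.3 percentage points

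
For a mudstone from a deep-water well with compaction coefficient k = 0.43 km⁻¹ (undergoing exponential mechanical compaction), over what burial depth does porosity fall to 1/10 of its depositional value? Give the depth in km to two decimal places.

5.35 km

phi/phi₀ = 1/10 ⇒ exp(−k·Z) = 1/10 ⇒ Z = ln(10) / k
Z = 2.3026 / 0.43 = 5.355 km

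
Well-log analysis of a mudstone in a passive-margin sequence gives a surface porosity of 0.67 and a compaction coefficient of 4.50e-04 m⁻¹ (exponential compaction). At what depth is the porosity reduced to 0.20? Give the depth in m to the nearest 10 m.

2690 m

Working in km (1 km = 1000 m; c in km⁻¹ = c in m⁻¹ × 1000):
Invert Athy's law: Z = ln(n₀/n) / c
Z = ln(0.67/0.2) / 0.45 = ln(3.35) / 0.45 = 1.2090 / 0.45 = 2.687 km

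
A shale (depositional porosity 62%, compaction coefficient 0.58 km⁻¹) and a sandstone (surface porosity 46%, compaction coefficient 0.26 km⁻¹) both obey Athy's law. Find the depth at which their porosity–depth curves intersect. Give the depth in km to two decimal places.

0.93 km

Set φ₀ₐ e^(−kₐZ) = φ₀ᵦ e^(−kᵦZ) ⇒ ln(φ₀ₐ/φ₀ᵦ) = (kₐ − kᵦ)·Z
Z = ln(0.62/0.46) / (0.58 − 0.26) = 0.2985 / 0.32 = 0.933 km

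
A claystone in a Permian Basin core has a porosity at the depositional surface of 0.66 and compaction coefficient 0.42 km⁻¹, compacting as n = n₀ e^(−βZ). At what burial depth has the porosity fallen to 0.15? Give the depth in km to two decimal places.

3.53 km

Invert Athy's law: Z = ln(n₀/n) / β
Z = ln(0.66/0.15) / 0.42 = ln(4.4) / 0.42 = 1.4816 / 0.42 = 3.528 km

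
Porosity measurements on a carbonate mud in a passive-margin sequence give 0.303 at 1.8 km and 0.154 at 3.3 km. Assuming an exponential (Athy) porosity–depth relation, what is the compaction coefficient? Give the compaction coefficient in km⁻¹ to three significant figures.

0.451 km⁻¹

Athy: φ(Z) = φ₀ e^(−kZ) ⇒ φ₁/φ₂ = e^{k(Z₂−Z₁)} ⇒ k = ln(φ₁/φ₂)/(Z₂−Z₁)
k = ln(0.303/0.154) / (3.3 − 1.8) = ln(1.968) / 1.5 = 0.6768 / 1.5 = 0.4512 km⁻¹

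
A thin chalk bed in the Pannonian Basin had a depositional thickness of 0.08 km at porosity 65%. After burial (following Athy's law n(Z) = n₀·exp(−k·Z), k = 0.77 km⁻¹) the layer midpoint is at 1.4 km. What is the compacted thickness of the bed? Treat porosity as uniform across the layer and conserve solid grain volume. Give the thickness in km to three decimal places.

0.036 km

Porosity at 1.4 km: n = 0.65·exp(−0.77×1.4) = 0.2212
Solid-volume conservation: h(1−n) = h₀(1−n₀) ⇒ h = h₀·(1−n₀)/(1−n)
h = 0.08 × (1 − 0.65)/(1 − 0.2212) = 0.08 × 0.4494 = 0.0360 km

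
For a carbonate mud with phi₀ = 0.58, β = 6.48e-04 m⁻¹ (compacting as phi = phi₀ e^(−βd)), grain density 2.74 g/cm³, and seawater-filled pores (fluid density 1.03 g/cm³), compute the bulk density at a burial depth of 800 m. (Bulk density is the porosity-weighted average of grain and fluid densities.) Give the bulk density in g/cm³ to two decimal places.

2.15 g/cm³

Working in km (1 km = 1000 m; β in km⁻¹ = β in m⁻¹ × 1000):
Porosity at depth: phi = 0.58·exp(−0.648×0.8) = 0.58×0.5955 = 0.3454
Bulk density: ρ_b = (1−phi)ρ_g + phi·ρ_f = 0.6546×2.74 + 0.3454×1.03
       = 1.794 + 0.356 = 2.149 g/cm³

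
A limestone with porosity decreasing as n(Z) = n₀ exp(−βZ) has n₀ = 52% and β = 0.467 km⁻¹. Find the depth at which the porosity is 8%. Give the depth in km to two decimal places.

Invert Athy's law: Z = ln(n₀/n) / β
Z = ln(0.52/0.08) / 0.467 = ln(6.5) / 0.467 = 1.8718 / 0.467 = 4.008 km

4.01 km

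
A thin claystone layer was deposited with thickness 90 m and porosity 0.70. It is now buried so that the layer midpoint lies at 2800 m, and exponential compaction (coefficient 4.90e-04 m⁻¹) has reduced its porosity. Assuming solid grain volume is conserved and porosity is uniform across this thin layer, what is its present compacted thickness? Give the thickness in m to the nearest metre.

33 m

Working in km (1 km = 1000 m; β in km⁻¹ = β in m⁻¹ × 1000):
Porosity at 2.8 km: phi = 0.7·exp(−0.49×2.8) = 0.1775
Solid-volume conservation: h(1−phi) = h₀(1−phi₀) ⇒ h = h₀·(1−phi₀)/(1−phi)
h = 0.09 × (1 − 0.7)/(1 − 0.1775) = 0.09 × 0.3648 = 0.0328 km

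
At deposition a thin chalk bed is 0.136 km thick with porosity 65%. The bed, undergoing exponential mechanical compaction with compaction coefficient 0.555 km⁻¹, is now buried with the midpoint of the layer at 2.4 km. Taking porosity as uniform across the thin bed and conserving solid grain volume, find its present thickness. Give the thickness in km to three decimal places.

0.057 km

Porosity at 2.4 km: phi = 0.65·exp(−0.555×2.4) = 0.1716
Solid-volume conservation: h(1−phi) = h₀(1−phi₀) ⇒ h = h₀·(1−phi₀)/(1−phi)
h = 0.136 × (1 − 0.65)/(1 − 0.1716) = 0.136 × 0.4225 = 0.0575 km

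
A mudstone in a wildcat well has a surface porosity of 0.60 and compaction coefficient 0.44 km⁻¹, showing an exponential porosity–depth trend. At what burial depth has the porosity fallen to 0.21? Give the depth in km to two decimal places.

2.39 km

Invert Athy's law: z = ln(n₀/n) / β
z = ln(0.6/0.21) / 0.44 = ln(2.857) / 0.44 = 1.0498 / 0.44 = 2.386 km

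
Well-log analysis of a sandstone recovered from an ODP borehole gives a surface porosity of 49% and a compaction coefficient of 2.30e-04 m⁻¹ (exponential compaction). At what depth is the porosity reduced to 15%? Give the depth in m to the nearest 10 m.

5150 m

Working in km (1 km = 1000 m; k in km⁻¹ = k in m⁻¹ × 1000):
Invert Athy's law: z = ln(phi₀/phi) / k
z = ln(0.49/0.15) / 0.23 = ln(3.267) / 0.23 = 1.1838 / 0.23 = 5.147 km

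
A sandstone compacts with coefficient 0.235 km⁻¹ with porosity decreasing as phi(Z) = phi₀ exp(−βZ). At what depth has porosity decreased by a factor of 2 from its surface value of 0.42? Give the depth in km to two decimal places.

phi/phi₀ = 1/2 ⇒ exp(−β·Z) = 1/2 ⇒ Z = ln(2) / β
Z = 0.6931 / 0.235 = 2.950 km

2.95 km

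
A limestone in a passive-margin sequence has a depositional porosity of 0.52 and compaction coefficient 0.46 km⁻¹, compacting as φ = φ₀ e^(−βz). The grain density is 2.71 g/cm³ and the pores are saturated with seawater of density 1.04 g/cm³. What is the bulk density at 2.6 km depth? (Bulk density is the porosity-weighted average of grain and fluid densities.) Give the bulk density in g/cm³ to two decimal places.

2.45 g/cm³

Porosity at depth: φ = 0.52·exp(−0.46×2.6) = 0.52×0.3024 = 0.1572
Bulk density: ρ_b = (1−φ)ρ_g + φ·ρ_f = 0.8428×2.71 + 0.1572×1.04
       = 2.284 + 0.164 = 2.447 g/cm³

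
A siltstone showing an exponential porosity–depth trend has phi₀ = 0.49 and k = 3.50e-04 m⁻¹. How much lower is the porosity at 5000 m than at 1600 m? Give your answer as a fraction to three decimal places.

0.195

Working in km (1 km = 1000 m; k in km⁻¹ = k in m⁻¹ × 1000):
phi(1.6) = 0.49·e^(−0.35×1.6) = 0.2799
phi(5) = 0.49·e^(−0.35×5) = 0.0851
Δphi = 0.2799 − 0.0851 = 0.1947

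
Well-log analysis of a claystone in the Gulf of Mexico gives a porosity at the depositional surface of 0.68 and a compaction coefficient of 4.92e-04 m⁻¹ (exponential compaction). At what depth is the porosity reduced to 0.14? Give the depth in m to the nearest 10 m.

Working in km (1 km = 1000 m; β in km⁻¹ = β in m⁻¹ × 1000):
Invert Athy's law: d = ln(φ₀/φ) / β
d = ln(0.68/0.14) / 0.492 = ln(4.857) / 0.492 = 1.5805 / 0.492 = 3.212 km

3210 m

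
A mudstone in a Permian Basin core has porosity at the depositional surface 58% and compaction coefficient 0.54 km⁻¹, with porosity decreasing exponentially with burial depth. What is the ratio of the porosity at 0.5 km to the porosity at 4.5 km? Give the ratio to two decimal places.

n(d₁)/n(d₂) = e^(−β·d₁)/e^(−β·d₂) = e^{β(d₂−d₁)}
= exp(0.54 × 4) = exp(2.16) = 8.6711

8.67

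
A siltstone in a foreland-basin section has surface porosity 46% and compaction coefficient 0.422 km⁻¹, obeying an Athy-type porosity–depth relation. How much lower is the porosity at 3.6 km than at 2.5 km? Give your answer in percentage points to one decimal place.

5.9 percentage points

φ(2.5) = 0.46·e^(−0.422×2.5) = 0.1602
φ(3.6) = 0.46·e^(−0.422×3.6) = 0.1007
Δφ = 0.1602 − 0.1007 = 0.0595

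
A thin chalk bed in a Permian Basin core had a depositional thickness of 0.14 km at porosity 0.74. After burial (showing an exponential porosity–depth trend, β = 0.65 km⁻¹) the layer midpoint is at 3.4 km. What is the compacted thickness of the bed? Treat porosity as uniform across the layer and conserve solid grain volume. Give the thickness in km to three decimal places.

Porosity at 3.4 km: φ = 0.74·exp(−0.65×3.4) = 0.0812
Solid-volume conservation: h(1−φ) = h₀(1−φ₀) ⇒ h = h₀·(1−φ₀)/(1−φ)
h = 0.14 × (1 − 0.74)/(1 − 0.0812) = 0.14 × 0.2830 = 0.0396 km

0.040 km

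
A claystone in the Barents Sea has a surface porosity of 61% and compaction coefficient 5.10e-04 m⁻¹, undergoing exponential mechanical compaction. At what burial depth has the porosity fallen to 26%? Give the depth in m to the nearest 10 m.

Working in km (1 km = 1000 m; c in km⁻¹ = c in m⁻¹ × 1000):
Invert Athy's law: Z = ln(phi₀/phi) / c
Z = ln(0.61/0.26) / 0.51 = ln(2.346) / 0.51 = 0.8528 / 0.51 = 1.672 km

1670 m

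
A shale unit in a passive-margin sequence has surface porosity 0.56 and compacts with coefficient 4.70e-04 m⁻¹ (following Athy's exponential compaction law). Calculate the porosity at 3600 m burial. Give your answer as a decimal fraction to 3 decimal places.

Working in km (1 km = 1000 m; k in km⁻¹ = k in m⁻¹ × 1000):
phi = phi₀·exp(−k·d) = 0.56 × exp(−0.47 × 3.6) = 0.56 × exp(−1.692)
  = 0.56 × 0.1842 = 0.1031

0.103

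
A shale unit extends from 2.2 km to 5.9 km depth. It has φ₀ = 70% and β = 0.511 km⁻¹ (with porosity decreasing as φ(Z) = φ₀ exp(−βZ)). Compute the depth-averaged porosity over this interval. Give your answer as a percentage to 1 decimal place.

10.2%

⟨φ⟩ = (1/(Z₂−Z₁)) ∫ φ₀ e^(−βZ) dZ = φ₀·(e^(−β·Z₁) − e^(−β·Z₂)) / (β·(Z₂−Z₁))
e^(−0.511×2.2) = 0.3249; e^(−0.511×5.9) = 0.0491
⟨φ⟩ = 0.7 × (0.3249 − 0.0491) / (0.511 × 3.7) = 0.7 × 0.1459 = 0.1021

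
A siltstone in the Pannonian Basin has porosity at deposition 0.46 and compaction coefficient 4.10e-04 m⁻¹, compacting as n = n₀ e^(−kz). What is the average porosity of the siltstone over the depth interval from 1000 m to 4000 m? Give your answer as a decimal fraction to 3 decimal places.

Working in km (1 km = 1000 m; k in km⁻¹ = k in m⁻¹ × 1000):
⟨n⟩ = (1/(z₂−z₁)) ∫ n₀ e^(−kz) dz = n₀·(e^(−k·z₁) − e^(−k·z₂)) / (k·(z₂−z₁))
e^(−0.41×1) = 0.6637; e^(−0.41×4) = 0.1940
⟨n⟩ = 0.46 × (0.6637 − 0.1940) / (0.41 × 3) = 0.46 × 0.3818 = 0.1756

0.176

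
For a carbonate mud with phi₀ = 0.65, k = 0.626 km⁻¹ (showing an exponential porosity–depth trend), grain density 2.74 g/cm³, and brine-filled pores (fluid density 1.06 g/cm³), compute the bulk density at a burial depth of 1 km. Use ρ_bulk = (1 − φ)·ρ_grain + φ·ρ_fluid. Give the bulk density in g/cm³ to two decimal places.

Porosity at depth: phi = 0.65·exp(−0.626×1) = 0.65×0.5347 = 0.3476
Bulk density: ρ_b = (1−phi)ρ_g + phi·ρ_f = 0.6524×2.74 + 0.3476×1.06
       = 1.788 + 0.368 = 2.156 g/cm³

2.16 g/cm³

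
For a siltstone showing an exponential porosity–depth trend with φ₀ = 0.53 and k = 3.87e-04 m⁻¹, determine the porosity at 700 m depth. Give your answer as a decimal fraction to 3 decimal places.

0.404

Working in km (1 km = 1000 m; k in km⁻¹ = k in m⁻¹ × 1000):
φ = φ₀·exp(−k·Z) = 0.53 × exp(−0.387 × 0.7) = 0.53 × exp(−0.2709)
  = 0.53 × 0.7627 = 0.4042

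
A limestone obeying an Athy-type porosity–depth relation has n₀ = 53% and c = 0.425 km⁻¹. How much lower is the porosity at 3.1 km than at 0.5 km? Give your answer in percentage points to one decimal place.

28.7 percentage points

n(0.5) = 0.53·e^(−0.425×0.5) = 0.4285
n(3.1) = 0.53·e^(−0.425×3.1) = 0.1419
Δn = 0.4285 − 0.1419 = 0.2866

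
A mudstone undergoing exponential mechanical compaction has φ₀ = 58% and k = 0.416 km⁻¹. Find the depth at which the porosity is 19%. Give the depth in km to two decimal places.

Invert Athy's law: d = ln(φ₀/φ) / k
d = ln(0.58/0.19) / 0.416 = ln(3.053) / 0.416 = 1.1160 / 0.416 = 2.683 km

2.68 km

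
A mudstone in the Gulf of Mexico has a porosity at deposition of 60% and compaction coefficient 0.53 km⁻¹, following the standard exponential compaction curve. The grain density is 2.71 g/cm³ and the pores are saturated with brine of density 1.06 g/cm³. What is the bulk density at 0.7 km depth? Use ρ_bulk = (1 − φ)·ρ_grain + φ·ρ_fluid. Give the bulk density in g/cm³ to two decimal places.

Porosity at depth: n = 0.6·exp(−0.53×0.7) = 0.6×0.6900 = 0.4140
Bulk density: ρ_b = (1−n)ρ_g + n·ρ_f = 0.5860×2.71 + 0.4140×1.06
       = 1.588 + 0.439 = 2.027 g/cm³

2.03 g/cm³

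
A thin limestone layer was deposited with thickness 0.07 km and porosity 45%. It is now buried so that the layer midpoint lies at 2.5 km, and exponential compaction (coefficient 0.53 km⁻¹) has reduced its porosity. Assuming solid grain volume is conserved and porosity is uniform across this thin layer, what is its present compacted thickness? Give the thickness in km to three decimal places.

Porosity at 2.5 km: phi = 0.45·exp(−0.53×2.5) = 0.1196
Solid-volume conservation: h(1−phi) = h₀(1−phi₀) ⇒ h = h₀·(1−phi₀)/(1−phi)
h = 0.07 × (1 − 0.45)/(1 − 0.1196) = 0.07 × 0.6247 = 0.0437 km

0.044 km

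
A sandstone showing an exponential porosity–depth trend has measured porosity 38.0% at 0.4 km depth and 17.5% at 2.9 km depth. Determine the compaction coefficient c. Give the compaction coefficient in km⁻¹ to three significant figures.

0.310 km⁻¹

Athy: n(Z) = n₀ e^(−cZ) ⇒ n₁/n₂ = e^{c(Z₂−Z₁)} ⇒ c = ln(n₁/n₂)/(Z₂−Z₁)
c = ln(0.38/0.175) / (2.9 − 0.4) = ln(2.171) / 2.5 = 0.7754 / 2.5 = 0.3102 km⁻¹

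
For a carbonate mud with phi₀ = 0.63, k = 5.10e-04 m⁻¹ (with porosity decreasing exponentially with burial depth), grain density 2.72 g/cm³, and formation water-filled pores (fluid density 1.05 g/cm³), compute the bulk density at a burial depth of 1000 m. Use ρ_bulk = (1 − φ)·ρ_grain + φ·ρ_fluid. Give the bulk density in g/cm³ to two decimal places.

2.09 g/cm³

Working in km (1 km = 1000 m; k in km⁻¹ = k in m⁻¹ × 1000):
Porosity at depth: phi = 0.63·exp(−0.51×1) = 0.63×0.6005 = 0.3783
Bulk density: ρ_b = (1−phi)ρ_g + phi·ρ_f = 0.6217×2.72 + 0.3783×1.05
       = 1.691 + 0.397 = 2.088 g/cm³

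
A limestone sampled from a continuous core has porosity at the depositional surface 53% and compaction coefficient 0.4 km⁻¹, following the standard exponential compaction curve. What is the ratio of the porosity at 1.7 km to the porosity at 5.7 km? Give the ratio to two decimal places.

4.95

φ(d₁)/φ(d₂) = e^(−k·d₁)/e^(−k·d₂) = e^{k(d₂−d₁)}
= exp(0.4 × 4) = exp(1.6) = 4.9530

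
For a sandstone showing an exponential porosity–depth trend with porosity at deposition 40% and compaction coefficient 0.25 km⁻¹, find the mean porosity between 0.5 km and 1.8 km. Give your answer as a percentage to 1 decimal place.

30.1%

⟨φ⟩ = (1/(Z₂−Z₁)) ∫ φ₀ e^(−kZ) dZ = φ₀·(e^(−k·Z₁) − e^(−k·Z₂)) / (k·(Z₂−Z₁))
e^(−0.25×0.5) = 0.8825; e^(−0.25×1.8) = 0.6376
⟨φ⟩ = 0.4 × (0.8825 − 0.6376) / (0.25 × 1.3) = 0.4 × 0.7534 = 0.3014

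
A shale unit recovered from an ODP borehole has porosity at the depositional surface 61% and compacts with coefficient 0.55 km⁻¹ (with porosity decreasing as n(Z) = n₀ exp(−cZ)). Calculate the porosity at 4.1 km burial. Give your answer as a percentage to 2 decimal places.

n = n₀·exp(−c·Z) = 0.61 × exp(−0.55 × 4.1) = 0.61 × exp(−2.255)
  = 0.61 × 0.1049 = 0.0640

6.40%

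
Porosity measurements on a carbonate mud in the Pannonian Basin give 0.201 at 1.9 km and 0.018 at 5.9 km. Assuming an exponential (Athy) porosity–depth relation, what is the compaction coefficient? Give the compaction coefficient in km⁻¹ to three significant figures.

0.603 km⁻¹

Athy: phi(d) = phi₀ e^(−βd) ⇒ phi₁/phi₂ = e^{β(d₂−d₁)} ⇒ β = ln(phi₁/phi₂)/(d₂−d₁)
β = ln(0.201/0.018) / (5.9 − 1.9) = ln(11.17) / 4 = 2.4129 / 4 = 0.6032 km⁻¹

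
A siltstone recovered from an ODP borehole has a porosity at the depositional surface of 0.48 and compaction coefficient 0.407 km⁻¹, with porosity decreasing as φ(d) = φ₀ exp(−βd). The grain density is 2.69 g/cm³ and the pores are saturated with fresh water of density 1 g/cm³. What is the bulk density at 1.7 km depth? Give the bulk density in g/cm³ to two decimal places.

Porosity at depth: φ = 0.48·exp(−0.407×1.7) = 0.48×0.5006 = 0.2403
Bulk density: ρ_b = (1−φ)ρ_g + φ·ρ_f = 0.7597×2.69 + 0.2403×1
       = 2.044 + 0.240 = 2.284 g/cm³

2.28 g/cm³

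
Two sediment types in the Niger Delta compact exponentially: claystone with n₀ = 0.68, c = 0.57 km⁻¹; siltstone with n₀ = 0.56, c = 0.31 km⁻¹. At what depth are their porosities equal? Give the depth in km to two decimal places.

0.75 km

Set n₀ₐ e^(−cₐd) = n₀ᵦ e^(−cᵦd) ⇒ ln(n₀ₐ/n₀ᵦ) = (cₐ − cᵦ)·d
d = ln(0.68/0.56) / (0.57 − 0.31) = 0.1942 / 0.26 = 0.747 km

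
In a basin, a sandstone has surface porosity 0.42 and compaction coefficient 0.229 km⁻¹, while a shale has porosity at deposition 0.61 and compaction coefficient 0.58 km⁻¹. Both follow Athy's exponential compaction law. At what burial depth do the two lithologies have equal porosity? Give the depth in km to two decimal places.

Set phi₀ₐ e^(−βₐz) = phi₀ᵦ e^(−βᵦz) ⇒ ln(phi₀ₐ/phi₀ᵦ) = (βₐ − βᵦ)·z
z = ln(0.42/0.61) / (0.229 − 0.58) = -0.3732 / -0.351 = 1.063 km

1.06 km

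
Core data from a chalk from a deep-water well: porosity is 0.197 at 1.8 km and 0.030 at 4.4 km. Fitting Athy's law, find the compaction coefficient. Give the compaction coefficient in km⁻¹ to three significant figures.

Athy: phi(d) = phi₀ e^(−cd) ⇒ phi₁/phi₂ = e^{c(d₂−d₁)} ⇒ c = ln(phi₁/phi₂)/(d₂−d₁)
c = ln(0.197/0.03) / (4.4 − 1.8) = ln(6.567) / 2.6 = 1.8820 / 2.6 = 0.7238 km⁻¹

0.724 km⁻¹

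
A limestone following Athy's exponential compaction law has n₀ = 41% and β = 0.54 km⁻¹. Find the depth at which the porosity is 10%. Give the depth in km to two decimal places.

Invert Athy's law: z = ln(n₀/n) / β
z = ln(0.41/0.1) / 0.54 = ln(4.1) / 0.54 = 1.4110 / 0.54 = 2.613 km

2.61 km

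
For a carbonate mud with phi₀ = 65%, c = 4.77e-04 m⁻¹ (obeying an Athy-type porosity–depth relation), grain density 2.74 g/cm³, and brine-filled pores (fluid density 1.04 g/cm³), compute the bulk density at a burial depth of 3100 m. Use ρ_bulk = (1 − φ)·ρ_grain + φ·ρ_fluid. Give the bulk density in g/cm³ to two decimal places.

Working in km (1 km = 1000 m; c in km⁻¹ = c in m⁻¹ × 1000):
Porosity at depth: phi = 0.65·exp(−0.477×3.1) = 0.65×0.2279 = 0.1482
Bulk density: ρ_b = (1−phi)ρ_g + phi·ρ_f = 0.8518×2.74 + 0.1482×1.04
       = 2.334 + 0.154 = 2.488 g/cm³

2.49 g/cm³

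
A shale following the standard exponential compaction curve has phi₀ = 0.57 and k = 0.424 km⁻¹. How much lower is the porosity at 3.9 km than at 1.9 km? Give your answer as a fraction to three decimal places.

phi(1.9) = 0.57·e^(−0.424×1.9) = 0.2547
phi(3.9) = 0.57·e^(−0.424×3.9) = 0.1091
Δphi = 0.2547 − 0.1091 = 0.1456

0.146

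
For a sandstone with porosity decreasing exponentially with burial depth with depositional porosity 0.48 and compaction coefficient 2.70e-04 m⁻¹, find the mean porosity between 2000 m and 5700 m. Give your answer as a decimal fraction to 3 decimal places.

0.177

Working in km (1 km = 1000 m; β in km⁻¹ = β in m⁻¹ × 1000):
⟨phi⟩ = (1/(Z₂−Z₁)) ∫ phi₀ e^(−βZ) dZ = phi₀·(e^(−β·Z₁) − e^(−β·Z₂)) / (β·(Z₂−Z₁))
e^(−0.27×2) = 0.5827; e^(−0.27×5.7) = 0.2146
⟨phi⟩ = 0.48 × (0.5827 − 0.2146) / (0.27 × 3.7) = 0.48 × 0.3685 = 0.1769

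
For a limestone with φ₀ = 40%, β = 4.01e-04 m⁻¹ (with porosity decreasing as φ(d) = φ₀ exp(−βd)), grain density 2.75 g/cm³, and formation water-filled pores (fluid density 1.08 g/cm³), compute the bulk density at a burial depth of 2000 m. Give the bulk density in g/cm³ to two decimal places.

Working in km (1 km = 1000 m; β in km⁻¹ = β in m⁻¹ × 1000):
Porosity at depth: φ = 0.4·exp(−0.401×2) = 0.4×0.4484 = 0.1794
Bulk density: ρ_b = (1−φ)ρ_g + φ·ρ_f = 0.8206×2.75 + 0.1794×1.08
       = 2.257 + 0.194 = 2.450 g/cm³

2.45 g/cm³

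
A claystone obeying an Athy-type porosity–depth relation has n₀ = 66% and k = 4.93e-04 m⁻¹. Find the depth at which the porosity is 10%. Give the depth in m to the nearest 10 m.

3830 m

Working in km (1 km = 1000 m; k in km⁻¹ = k in m⁻¹ × 1000):
Invert Athy's law: Z = ln(n₀/n) / k
Z = ln(0.66/0.1) / 0.493 = ln(6.6) / 0.493 = 1.8871 / 0.493 = 3.828 km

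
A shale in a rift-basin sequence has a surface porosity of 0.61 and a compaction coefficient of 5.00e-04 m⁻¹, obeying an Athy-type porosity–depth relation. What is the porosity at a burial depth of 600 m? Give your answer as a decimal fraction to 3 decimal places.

Working in km (1 km = 1000 m; k in km⁻¹ = k in m⁻¹ × 1000):
phi = phi₀·exp(−k·z) = 0.61 × exp(−0.5 × 0.6) = 0.61 × exp(−0.3)
  = 0.61 × 0.7408 = 0.4519

0.452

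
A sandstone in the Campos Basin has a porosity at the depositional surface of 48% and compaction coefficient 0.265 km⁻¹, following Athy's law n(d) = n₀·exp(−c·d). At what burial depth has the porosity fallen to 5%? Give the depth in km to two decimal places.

8.53 km

Invert Athy's law: d = ln(n₀/n) / c
d = ln(0.48/0.05) / 0.265 = ln(9.6) / 0.265 = 2.2618 / 0.265 = 8.535 km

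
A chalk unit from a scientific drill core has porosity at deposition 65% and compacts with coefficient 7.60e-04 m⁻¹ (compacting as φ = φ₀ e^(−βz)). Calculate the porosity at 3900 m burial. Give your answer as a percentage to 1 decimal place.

3.4%

Working in km (1 km = 1000 m; β in km⁻¹ = β in m⁻¹ × 1000):
φ = φ₀·exp(−β·z) = 0.65 × exp(−0.76 × 3.9) = 0.65 × exp(−2.964)
  = 0.65 × 0.0516 = 0.0335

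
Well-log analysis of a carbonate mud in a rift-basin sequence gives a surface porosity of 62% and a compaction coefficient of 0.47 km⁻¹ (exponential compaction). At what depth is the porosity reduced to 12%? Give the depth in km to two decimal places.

Invert Athy's law: d = ln(phi₀/phi) / β
d = ln(0.62/0.12) / 0.47 = ln(5.167) / 0.47 = 1.6422 / 0.47 = 3.494 km

3.49 km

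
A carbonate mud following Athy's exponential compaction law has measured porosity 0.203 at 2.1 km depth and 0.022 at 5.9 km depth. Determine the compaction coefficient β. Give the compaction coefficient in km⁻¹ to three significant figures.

Athy: n(z) = n₀ e^(−βz) ⇒ n₁/n₂ = e^{β(z₂−z₁)} ⇒ β = ln(n₁/n₂)/(z₂−z₁)
β = ln(0.203/0.022) / (5.9 − 2.1) = ln(9.227) / 3.8 = 2.2222 / 3.8 = 0.5848 km⁻¹

0.585 km⁻¹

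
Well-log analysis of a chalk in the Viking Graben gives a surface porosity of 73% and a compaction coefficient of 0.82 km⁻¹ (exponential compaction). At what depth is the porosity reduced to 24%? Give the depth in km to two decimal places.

Invert Athy's law: d = ln(phi₀/phi) / β
d = ln(0.73/0.24) / 0.82 = ln(3.042) / 0.82 = 1.1124 / 0.82 = 1.357 km

1.36 km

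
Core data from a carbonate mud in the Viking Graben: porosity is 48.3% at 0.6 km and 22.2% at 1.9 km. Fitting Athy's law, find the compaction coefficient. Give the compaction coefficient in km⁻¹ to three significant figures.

Athy: φ(z) = φ₀ e^(−βz) ⇒ φ₁/φ₂ = e^{β(z₂−z₁)} ⇒ β = ln(φ₁/φ₂)/(z₂−z₁)
β = ln(0.483/0.222) / (1.9 − 0.6) = ln(2.176) / 1.3 = 0.7773 / 1.3 = 0.598 km⁻¹

0.598 km⁻¹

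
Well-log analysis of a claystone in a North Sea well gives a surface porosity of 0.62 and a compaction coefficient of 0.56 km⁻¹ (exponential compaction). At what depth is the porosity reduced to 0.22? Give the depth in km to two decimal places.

1.85 km

Invert Athy's law: Z = ln(phi₀/phi) / c
Z = ln(0.62/0.22) / 0.56 = ln(2.818) / 0.56 = 1.0361 / 0.56 = 1.850 km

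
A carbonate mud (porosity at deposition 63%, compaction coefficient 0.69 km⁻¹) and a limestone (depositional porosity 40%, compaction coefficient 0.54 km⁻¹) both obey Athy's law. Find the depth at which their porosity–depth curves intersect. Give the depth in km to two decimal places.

Set phi₀ₐ e^(−cₐd) = phi₀ᵦ e^(−cᵦd) ⇒ ln(phi₀ₐ/phi₀ᵦ) = (cₐ − cᵦ)·d
d = ln(0.63/0.4) / (0.69 − 0.54) = 0.4543 / 0.15 = 3.028 km

3.03 km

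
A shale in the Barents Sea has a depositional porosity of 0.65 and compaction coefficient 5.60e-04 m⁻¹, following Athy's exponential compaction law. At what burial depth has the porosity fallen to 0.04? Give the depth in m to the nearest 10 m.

Working in km (1 km = 1000 m; k in km⁻¹ = k in m⁻¹ × 1000):
Invert Athy's law: d = ln(phi₀/phi) / k
d = ln(0.65/0.04) / 0.56 = ln(16.25) / 0.56 = 2.7881 / 0.56 = 4.979 km

4980 m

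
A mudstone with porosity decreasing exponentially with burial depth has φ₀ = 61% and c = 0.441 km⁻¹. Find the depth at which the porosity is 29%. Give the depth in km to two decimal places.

1.69 km

Invert Athy's law: Z = ln(φ₀/φ) / c
Z = ln(0.61/0.29) / 0.441 = ln(2.103) / 0.441 = 0.7436 / 0.441 = 1.686 km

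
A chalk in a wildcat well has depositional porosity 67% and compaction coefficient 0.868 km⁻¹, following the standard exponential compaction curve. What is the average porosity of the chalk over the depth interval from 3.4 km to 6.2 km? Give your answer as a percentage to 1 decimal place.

⟨φ⟩ = (1/(d₂−d₁)) ∫ φ₀ e^(−βd) dd = φ₀·(e^(−β·d₁) − e^(−β·d₂)) / (β·(d₂−d₁))
e^(−0.868×3.4) = 0.0523; e^(−0.868×6.2) = 0.0046
⟨φ⟩ = 0.67 × (0.0523 − 0.0046) / (0.868 × 2.8) = 0.67 × 0.0196 = 0.0131

1.3%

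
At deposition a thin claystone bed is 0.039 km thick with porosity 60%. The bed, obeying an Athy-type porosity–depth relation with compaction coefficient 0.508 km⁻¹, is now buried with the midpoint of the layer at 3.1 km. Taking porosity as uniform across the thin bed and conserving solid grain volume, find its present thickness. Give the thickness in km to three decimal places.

Porosity at 3.1 km: n = 0.6·exp(−0.508×3.1) = 0.1242
Solid-volume conservation: h(1−n) = h₀(1−n₀) ⇒ h = h₀·(1−n₀)/(1−n)
h = 0.039 × (1 − 0.6)/(1 − 0.1242) = 0.039 × 0.4567 = 0.0178 km

0.018 km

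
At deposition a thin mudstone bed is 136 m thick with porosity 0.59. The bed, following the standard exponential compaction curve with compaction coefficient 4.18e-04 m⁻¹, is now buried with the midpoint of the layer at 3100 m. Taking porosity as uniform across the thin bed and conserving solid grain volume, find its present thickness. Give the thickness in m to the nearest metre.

Working in km (1 km = 1000 m; c in km⁻¹ = c in m⁻¹ × 1000):
Porosity at 3.1 km: n = 0.59·exp(−0.418×3.1) = 0.1615
Solid-volume conservation: h(1−n) = h₀(1−n₀) ⇒ h = h₀·(1−n₀)/(1−n)
h = 0.136 × (1 − 0.59)/(1 − 0.1615) = 0.136 × 0.4890 = 0.0665 km

66 m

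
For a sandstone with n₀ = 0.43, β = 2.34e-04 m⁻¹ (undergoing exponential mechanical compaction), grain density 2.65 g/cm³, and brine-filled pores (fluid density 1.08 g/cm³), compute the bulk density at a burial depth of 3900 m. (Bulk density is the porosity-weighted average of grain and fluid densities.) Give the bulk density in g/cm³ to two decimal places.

2.38 g/cm³

Working in km (1 km = 1000 m; β in km⁻¹ = β in m⁻¹ × 1000):
Porosity at depth: n = 0.43·exp(−0.234×3.9) = 0.43×0.4015 = 0.1726
Bulk density: ρ_b = (1−n)ρ_g + n·ρ_f = 0.8274×2.65 + 0.1726×1.08
       = 2.193 + 0.186 = 2.379 g/cm³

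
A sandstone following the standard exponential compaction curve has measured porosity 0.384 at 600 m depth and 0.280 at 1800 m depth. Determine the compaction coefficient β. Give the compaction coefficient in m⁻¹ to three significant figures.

Working in km (1 km = 1000 m; β in km⁻¹ = β in m⁻¹ × 1000):
Athy: n(Z) = n₀ e^(−βZ) ⇒ n₁/n₂ = e^{β(Z₂−Z₁)} ⇒ β = ln(n₁/n₂)/(Z₂−Z₁)
β = ln(0.384/0.28) / (1.8 − 0.6) = ln(1.371) / 1.2 = 0.3159 / 1.2 = 0.2632 km⁻¹

0.000263 m⁻¹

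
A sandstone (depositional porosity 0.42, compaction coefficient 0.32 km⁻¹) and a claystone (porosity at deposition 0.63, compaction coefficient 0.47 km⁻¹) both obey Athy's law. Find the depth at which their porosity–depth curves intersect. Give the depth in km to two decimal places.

Set φ₀ₐ e^(−kₐd) = φ₀ᵦ e^(−kᵦd) ⇒ ln(φ₀ₐ/φ₀ᵦ) = (kₐ − kᵦ)·d
d = ln(0.42/0.63) / (0.32 − 0.47) = -0.4055 / -0.15 = 2.703 km

2.70 km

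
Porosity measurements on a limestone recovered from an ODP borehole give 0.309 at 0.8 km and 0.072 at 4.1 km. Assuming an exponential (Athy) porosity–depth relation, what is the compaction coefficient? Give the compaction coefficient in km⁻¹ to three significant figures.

Athy: n(z) = n₀ e^(−kz) ⇒ n₁/n₂ = e^{k(z₂−z₁)} ⇒ k = ln(n₁/n₂)/(z₂−z₁)
k = ln(0.309/0.072) / (4.1 − 0.8) = ln(4.292) / 3.3 = 1.4567 / 3.3 = 0.4414 km⁻¹

0.441 km⁻¹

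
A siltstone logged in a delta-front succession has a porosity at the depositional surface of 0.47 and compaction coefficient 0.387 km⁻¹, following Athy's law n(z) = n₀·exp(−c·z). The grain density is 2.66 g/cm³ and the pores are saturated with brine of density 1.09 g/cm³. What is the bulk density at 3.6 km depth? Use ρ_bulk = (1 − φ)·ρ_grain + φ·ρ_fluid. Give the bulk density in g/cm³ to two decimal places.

Porosity at depth: n = 0.47·exp(−0.387×3.6) = 0.47×0.2483 = 0.1167
Bulk density: ρ_b = (1−n)ρ_g + n·ρ_f = 0.8833×2.66 + 0.1167×1.09
       = 2.350 + 0.127 = 2.477 g/cm³

2.48 g/cm³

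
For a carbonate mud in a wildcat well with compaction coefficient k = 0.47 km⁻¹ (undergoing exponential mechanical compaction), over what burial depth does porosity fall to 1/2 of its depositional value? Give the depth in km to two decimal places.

1.47 km

n/n₀ = 1/2 ⇒ exp(−k·d) = 1/2 ⇒ d = ln(2) / k
d = 0.6931 / 0.47 = 1.475 km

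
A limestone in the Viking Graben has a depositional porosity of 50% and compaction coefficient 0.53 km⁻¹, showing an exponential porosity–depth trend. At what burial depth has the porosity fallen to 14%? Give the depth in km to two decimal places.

Invert Athy's law: d = ln(phi₀/phi) / k
d = ln(0.5/0.14) / 0.53 = ln(3.571) / 0.53 = 1.2730 / 0.53 = 2.402 km

2.40 km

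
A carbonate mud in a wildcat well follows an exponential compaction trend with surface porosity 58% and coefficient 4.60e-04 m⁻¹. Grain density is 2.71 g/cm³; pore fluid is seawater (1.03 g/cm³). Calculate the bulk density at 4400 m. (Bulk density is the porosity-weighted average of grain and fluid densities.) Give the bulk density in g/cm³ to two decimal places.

2.58 g/cm³

Working in km (1 km = 1000 m; β in km⁻¹ = β in m⁻¹ × 1000):
Porosity at depth: phi = 0.58·exp(−0.46×4.4) = 0.58×0.1321 = 0.0766
Bulk density: ρ_b = (1−phi)ρ_g + phi·ρ_f = 0.9234×2.71 + 0.0766×1.03
       = 2.502 + 0.079 = 2.581 g/cm³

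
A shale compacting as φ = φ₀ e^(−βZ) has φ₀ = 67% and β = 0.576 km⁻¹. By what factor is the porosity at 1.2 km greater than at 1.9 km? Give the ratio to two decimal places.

φ(Z₁)/φ(Z₂) = e^(−β·Z₁)/e^(−β·Z₂) = e^{β(Z₂−Z₁)}
= exp(0.576 × 0.7) = exp(0.4032) = 1.4966

1.50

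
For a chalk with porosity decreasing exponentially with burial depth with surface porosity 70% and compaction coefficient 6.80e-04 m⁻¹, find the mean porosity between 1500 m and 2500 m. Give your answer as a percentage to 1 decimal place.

Working in km (1 km = 1000 m; k in km⁻¹ = k in m⁻¹ × 1000):
⟨n⟩ = (1/(d₂−d₁)) ∫ n₀ e^(−kd) dd = n₀·(e^(−k·d₁) − e^(−k·d₂)) / (k·(d₂−d₁))
e^(−0.68×1.5) = 0.3606; e^(−0.68×2.5) = 0.1827
⟨n⟩ = 0.7 × (0.3606 − 0.1827) / (0.68 × 1) = 0.7 × 0.2616 = 0.1831

18.3%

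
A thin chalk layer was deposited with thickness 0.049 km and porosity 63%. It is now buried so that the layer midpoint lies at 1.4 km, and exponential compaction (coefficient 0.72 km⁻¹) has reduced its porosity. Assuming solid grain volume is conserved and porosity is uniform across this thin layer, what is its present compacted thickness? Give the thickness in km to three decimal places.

0.024 km

Porosity at 1.4 km: phi = 0.63·exp(−0.72×1.4) = 0.2299
Solid-volume conservation: h(1−phi) = h₀(1−phi₀) ⇒ h = h₀·(1−phi₀)/(1−phi)
h = 0.049 × (1 − 0.63)/(1 − 0.2299) = 0.049 × 0.4805 = 0.0235 km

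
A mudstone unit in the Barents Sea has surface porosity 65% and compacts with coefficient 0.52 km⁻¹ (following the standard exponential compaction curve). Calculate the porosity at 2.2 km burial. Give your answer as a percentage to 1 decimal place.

n = n₀·exp(−c·d) = 0.65 × exp(−0.52 × 2.2) = 0.65 × exp(−1.144)
  = 0.65 × 0.3185 = 0.2071

20.7%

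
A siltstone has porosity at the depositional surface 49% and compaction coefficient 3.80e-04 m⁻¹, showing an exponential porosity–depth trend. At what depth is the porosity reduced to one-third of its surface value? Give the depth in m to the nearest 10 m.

Working in km (1 km = 1000 m; k in km⁻¹ = k in m⁻¹ × 1000):
phi/phi₀ = 1/3 ⇒ exp(−k·z) = 1/3 ⇒ z = ln(3) / k
z = 1.0986 / 0.38 = 2.891 km

2890 m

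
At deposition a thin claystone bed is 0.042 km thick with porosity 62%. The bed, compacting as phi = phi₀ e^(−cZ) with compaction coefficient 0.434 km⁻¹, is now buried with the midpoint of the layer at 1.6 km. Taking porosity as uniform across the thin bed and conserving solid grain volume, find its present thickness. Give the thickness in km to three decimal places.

Porosity at 1.6 km: phi = 0.62·exp(−0.434×1.6) = 0.3096
Solid-volume conservation: h(1−phi) = h₀(1−phi₀) ⇒ h = h₀·(1−phi₀)/(1−phi)
h = 0.042 × (1 − 0.62)/(1 − 0.3096) = 0.042 × 0.5504 = 0.0231 km

0.023 km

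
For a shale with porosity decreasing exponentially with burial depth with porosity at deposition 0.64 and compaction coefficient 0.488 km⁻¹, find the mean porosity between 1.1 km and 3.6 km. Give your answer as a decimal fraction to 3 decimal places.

0.216

⟨φ⟩ = (1/(z₂−z₁)) ∫ φ₀ e^(−βz) dz = φ₀·(e^(−β·z₁) − e^(−β·z₂)) / (β·(z₂−z₁))
e^(−0.488×1.1) = 0.5846; e^(−0.488×3.6) = 0.1726
⟨φ⟩ = 0.64 × (0.5846 − 0.1726) / (0.488 × 2.5) = 0.64 × 0.3377 = 0.2161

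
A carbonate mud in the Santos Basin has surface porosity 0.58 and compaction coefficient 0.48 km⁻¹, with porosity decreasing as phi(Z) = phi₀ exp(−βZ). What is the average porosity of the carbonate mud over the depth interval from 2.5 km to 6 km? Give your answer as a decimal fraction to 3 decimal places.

0.085

⟨phi⟩ = (1/(Z₂−Z₁)) ∫ phi₀ e^(−βZ) dZ = phi₀·(e^(−β·Z₁) − e^(−β·Z₂)) / (β·(Z₂−Z₁))
e^(−0.48×2.5) = 0.3012; e^(−0.48×6) = 0.0561
⟨phi⟩ = 0.58 × (0.3012 − 0.0561) / (0.48 × 3.5) = 0.58 × 0.1459 = 0.0846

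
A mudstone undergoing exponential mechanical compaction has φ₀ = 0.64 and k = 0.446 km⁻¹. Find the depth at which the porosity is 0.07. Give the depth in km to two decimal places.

4.96 km

Invert Athy's law: z = ln(φ₀/φ) / k
z = ln(0.64/0.07) / 0.446 = ln(9.143) / 0.446 = 2.2130 / 0.446 = 4.962 km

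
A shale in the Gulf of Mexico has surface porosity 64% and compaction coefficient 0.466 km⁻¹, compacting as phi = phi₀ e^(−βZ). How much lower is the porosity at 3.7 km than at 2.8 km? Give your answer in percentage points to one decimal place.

phi(2.8) = 0.64·e^(−0.466×2.8) = 0.1736
phi(3.7) = 0.64·e^(−0.466×3.7) = 0.1141
Δphi = 0.1736 − 0.1141 = 0.0595

5.9 percentage points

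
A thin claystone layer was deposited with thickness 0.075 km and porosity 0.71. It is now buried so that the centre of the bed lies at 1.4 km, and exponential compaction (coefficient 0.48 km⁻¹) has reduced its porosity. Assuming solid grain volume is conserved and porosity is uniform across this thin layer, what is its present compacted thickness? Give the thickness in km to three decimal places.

0.034 km

Porosity at 1.4 km: n = 0.71·exp(−0.48×1.4) = 0.3626
Solid-volume conservation: h(1−n) = h₀(1−n₀) ⇒ h = h₀·(1−n₀)/(1−n)
h = 0.075 × (1 − 0.71)/(1 − 0.3626) = 0.075 × 0.4550 = 0.0341 km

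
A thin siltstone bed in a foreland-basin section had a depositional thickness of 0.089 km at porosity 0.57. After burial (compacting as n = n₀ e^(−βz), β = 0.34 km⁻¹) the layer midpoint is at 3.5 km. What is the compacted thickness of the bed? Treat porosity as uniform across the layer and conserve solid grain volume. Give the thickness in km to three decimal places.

0.046 km

Porosity at 3.5 km: n = 0.57·exp(−0.34×3.5) = 0.1734
Solid-volume conservation: h(1−n) = h₀(1−n₀) ⇒ h = h₀·(1−n₀)/(1−n)
h = 0.089 × (1 − 0.57)/(1 − 0.1734) = 0.089 × 0.5202 = 0.0463 km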